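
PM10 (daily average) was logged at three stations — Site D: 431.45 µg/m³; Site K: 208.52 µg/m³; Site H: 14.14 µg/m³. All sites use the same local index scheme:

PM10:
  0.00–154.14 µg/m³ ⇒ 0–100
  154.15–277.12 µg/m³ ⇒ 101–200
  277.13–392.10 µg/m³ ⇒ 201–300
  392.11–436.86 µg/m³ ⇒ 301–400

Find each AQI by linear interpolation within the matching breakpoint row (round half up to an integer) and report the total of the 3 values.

Site D: 431.45 lies in 392.11–436.86, so I_lo=301, I_hi=400, C_lo=392.11, C_hi=436.86.
(400−301)/(436.86−392.11) × (431.45−392.11) + 301 = 99/44.75 × 39.34 + 301 ≈ 388.03 → 388.
Site K 208.52: bracket 154.15–277.12 → index 101–200; slope 99/122.97, offset 54.37.
AQI = 101 + 99/122.97·54.37 ≈ 144.77 ⇒ 145.
Site H: 14.14 ∈ [0.00, 154.14] ↔ index [0, 100].
0 + (14.14−0.00)·(100−0)/(154.14−0.00) = 0 + 14.14·100/154.14 ≈ 9.17, so AQI = 9.
AQIs: Site D=388, Site K=145, Site H=9. Sum = 388 + 145 + 9 = 542.

542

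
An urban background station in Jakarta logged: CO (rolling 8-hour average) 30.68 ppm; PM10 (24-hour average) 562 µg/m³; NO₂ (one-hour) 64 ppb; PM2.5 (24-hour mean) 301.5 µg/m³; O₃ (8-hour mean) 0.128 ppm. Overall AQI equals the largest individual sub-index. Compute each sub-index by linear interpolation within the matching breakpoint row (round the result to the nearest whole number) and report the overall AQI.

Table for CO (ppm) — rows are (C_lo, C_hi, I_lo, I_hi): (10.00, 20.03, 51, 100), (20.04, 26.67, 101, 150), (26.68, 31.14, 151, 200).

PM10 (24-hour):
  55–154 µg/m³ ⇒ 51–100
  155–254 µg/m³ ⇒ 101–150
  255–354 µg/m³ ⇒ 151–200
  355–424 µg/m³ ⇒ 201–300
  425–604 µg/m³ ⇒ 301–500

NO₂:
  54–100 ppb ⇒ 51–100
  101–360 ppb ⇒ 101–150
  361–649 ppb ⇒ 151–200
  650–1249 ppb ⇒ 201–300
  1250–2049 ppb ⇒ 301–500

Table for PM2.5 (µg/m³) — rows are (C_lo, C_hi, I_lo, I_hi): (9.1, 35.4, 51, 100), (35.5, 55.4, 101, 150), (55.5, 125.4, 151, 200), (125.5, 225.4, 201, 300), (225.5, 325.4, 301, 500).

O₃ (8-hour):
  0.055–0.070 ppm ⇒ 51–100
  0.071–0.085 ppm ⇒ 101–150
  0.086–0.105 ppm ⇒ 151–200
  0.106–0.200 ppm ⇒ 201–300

453

CO: 30.68 lies in 26.68–31.14, so I_lo=151, I_hi=200, C_lo=26.68, C_hi=31.14.
(200−151)/(31.14−26.68) × (30.68−26.68) + 151 = 49/4.46 × 4.00 + 151 ≈ 194.95 → 195.
PM10 562: bracket 425–604 → index 301–500; slope 199/179, offset 137.
AQI = 301 + 199/179·137 ≈ 453.31 ⇒ 453.
NO₂ 64: bracket 54–100 → index 51–100; slope 49/46, offset 10.
AQI = 51 + 49/46·10 ≈ 61.65 ⇒ 62.
PM2.5: 301.5 lies in 225.5–325.4, so I_lo=301, I_hi=500, C_lo=225.5, C_hi=325.4.
(500−301)/(325.4−225.5) × (301.5−225.5) + 301 = 199/99.9 × 76.0 + 301 ≈ 452.39 → 452.
O₃: row 0.106–0.200 (AQI 201–300). (300−201)·(0.128−0.106)/(0.200−0.106) + 201 = 99·0.022/0.094 + 201 ≈ 224.17 → 224.
Sub-indices: CO→195, PM10→453, NO₂→62, PM2.5→452, O₃→224. Overall AQI = max = 453; dominant pollutant is PM10.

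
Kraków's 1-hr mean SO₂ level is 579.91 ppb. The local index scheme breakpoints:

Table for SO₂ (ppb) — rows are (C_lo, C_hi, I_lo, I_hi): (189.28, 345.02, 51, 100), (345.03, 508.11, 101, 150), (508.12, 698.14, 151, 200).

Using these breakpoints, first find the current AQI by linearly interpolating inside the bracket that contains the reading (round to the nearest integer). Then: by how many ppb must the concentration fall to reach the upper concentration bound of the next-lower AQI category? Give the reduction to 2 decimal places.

71.80

SO₂: 579.91 ∈ [508.12, 698.14] ↔ index [151, 200].
151 + (579.91−508.12)·(200−151)/(698.14−508.12) = 151 + 71.79·49/190.02 ≈ 169.51, so AQI = 170.
Current AQI 170 is in the Unhealthy range (151–200). The next-lower category tops out at AQI 150, whose upper concentration bound is 508.11 ppb.
Reduction needed = 579.91 − 508.11 = 71.80 ppb.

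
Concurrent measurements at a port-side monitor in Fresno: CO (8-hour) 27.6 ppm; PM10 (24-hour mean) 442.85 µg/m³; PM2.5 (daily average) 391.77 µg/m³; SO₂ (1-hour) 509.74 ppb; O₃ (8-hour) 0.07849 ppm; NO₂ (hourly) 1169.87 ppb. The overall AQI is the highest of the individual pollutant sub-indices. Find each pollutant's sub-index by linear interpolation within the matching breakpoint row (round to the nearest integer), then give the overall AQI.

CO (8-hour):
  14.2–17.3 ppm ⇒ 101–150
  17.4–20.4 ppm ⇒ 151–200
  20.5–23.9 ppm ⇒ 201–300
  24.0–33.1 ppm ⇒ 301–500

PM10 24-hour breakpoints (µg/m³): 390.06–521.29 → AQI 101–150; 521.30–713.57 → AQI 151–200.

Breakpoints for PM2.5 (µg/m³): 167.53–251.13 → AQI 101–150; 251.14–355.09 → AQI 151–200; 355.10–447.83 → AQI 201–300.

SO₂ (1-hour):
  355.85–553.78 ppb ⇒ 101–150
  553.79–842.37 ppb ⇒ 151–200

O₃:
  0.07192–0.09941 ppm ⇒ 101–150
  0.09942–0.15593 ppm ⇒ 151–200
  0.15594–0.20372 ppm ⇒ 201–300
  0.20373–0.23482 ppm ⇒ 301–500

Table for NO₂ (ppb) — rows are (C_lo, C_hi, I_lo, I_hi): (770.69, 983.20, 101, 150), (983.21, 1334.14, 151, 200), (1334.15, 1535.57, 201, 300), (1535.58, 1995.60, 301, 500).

CO: 27.6 ∈ [24.0, 33.1] ↔ index [301, 500].
301 + (27.6−24.0)·(500−301)/(33.1−24.0) = 301 + 3.6·199/9.1 ≈ 379.73, so AQI = 380.
PM10: 442.85 ∈ [390.06, 521.29] ↔ index [101, 150].
101 + (442.85−390.06)·(150−101)/(521.29−390.06) = 101 + 52.79·49/131.23 ≈ 120.71, so AQI = 121.
PM2.5 391.77: bracket 355.10–447.83 → index 201–300; slope 99/92.73, offset 36.67.
AQI = 201 + 99/92.73·36.67 ≈ 240.15 ⇒ 240.
SO₂: 509.74 ∈ [355.85, 553.78] ↔ index [101, 150].
101 + (509.74−355.85)·(150−101)/(553.78−355.85) = 101 + 153.89·49/197.93 ≈ 139.10, so AQI = 139.
O₃: 0.07849 ∈ [0.07192, 0.09941] ↔ index [101, 150].
101 + (0.07849−0.07192)·(150−101)/(0.09941−0.07192) = 101 + 0.00657·49/0.02749 ≈ 112.71, so AQI = 113.
NO₂: 1169.87 ∈ [983.21, 1334.14] ↔ index [151, 200].
151 + (1169.87−983.21)·(200−151)/(1334.14−983.21) = 151 + 186.66·49/350.93 ≈ 177.06, so AQI = 177.
Sub-indices: CO→380, PM10→121, PM2.5→240, SO₂→139, O₃→113, NO₂→177. Overall AQI = max = 380; dominant pollutant is CO.
AQI 380: Hazardous.

380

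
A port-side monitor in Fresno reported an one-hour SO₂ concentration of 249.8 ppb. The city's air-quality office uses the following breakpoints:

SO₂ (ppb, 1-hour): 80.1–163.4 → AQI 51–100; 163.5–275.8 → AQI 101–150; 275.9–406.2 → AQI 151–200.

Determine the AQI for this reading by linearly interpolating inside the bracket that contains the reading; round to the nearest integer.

139

SO₂ 249.8: bracket 163.5–275.8 → index 101–150; slope 49/112.3, offset 86.3.
AQI = 101 + 49/112.3·86.3 ≈ 138.66 ⇒ 139.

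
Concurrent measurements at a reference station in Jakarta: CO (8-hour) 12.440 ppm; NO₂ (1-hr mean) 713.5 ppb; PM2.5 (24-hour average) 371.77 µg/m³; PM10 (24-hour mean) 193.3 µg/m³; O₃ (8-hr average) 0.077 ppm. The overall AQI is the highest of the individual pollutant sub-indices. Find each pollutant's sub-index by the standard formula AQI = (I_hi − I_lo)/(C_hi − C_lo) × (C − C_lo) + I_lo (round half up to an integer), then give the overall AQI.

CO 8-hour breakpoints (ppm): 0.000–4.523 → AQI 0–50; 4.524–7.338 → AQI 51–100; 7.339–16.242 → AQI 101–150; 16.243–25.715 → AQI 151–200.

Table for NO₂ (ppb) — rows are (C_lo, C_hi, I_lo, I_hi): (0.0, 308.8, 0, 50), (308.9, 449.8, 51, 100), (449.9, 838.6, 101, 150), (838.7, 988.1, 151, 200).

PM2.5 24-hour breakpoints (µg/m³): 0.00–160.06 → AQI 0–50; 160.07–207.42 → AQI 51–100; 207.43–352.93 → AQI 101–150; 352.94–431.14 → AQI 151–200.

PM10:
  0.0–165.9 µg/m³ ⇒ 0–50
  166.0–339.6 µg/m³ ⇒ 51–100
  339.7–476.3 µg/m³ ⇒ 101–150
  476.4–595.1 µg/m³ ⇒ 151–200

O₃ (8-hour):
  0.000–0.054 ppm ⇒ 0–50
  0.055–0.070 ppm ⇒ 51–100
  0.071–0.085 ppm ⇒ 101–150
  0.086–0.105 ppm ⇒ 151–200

163

CO 12.440: bracket 7.339–16.242 → index 101–150; slope 49/8.903, offset 5.101.
AQI = 101 + 49/8.903·5.101 ≈ 129.07 ⇒ 129.
NO₂: 713.5 lies in 449.9–838.6, so I_lo=101, I_hi=150, C_lo=449.9, C_hi=838.6.
(150−101)/(838.6−449.9) × (713.5−449.9) + 101 = 49/388.7 × 263.6 + 101 ≈ 134.23 → 134.
PM2.5: 371.77 ∈ [352.94, 431.14] ↔ index [151, 200].
151 + (371.77−352.94)·(200−151)/(431.14−352.94) = 151 + 18.83·49/78.20 ≈ 162.80, so AQI = 163.
PM10 193.3: bracket 166.0–339.6 → index 51–100; slope 49/173.6, offset 27.3.
AQI = 51 + 49/173.6·27.3 ≈ 58.71 ⇒ 59.
O₃: 0.077 ∈ [0.071, 0.085] ↔ index [101, 150].
101 + (0.077−0.071)·(150−101)/(0.085−0.071) = 101 + 0.006·49/0.014 ≈ 122.00, so AQI = 122.
Sub-indices: CO→129, NO₂→134, PM2.5→163, PM10→59, O₃→122. Overall AQI = max = 163; dominant pollutant is PM2.5.
AQI 163: Unhealthy.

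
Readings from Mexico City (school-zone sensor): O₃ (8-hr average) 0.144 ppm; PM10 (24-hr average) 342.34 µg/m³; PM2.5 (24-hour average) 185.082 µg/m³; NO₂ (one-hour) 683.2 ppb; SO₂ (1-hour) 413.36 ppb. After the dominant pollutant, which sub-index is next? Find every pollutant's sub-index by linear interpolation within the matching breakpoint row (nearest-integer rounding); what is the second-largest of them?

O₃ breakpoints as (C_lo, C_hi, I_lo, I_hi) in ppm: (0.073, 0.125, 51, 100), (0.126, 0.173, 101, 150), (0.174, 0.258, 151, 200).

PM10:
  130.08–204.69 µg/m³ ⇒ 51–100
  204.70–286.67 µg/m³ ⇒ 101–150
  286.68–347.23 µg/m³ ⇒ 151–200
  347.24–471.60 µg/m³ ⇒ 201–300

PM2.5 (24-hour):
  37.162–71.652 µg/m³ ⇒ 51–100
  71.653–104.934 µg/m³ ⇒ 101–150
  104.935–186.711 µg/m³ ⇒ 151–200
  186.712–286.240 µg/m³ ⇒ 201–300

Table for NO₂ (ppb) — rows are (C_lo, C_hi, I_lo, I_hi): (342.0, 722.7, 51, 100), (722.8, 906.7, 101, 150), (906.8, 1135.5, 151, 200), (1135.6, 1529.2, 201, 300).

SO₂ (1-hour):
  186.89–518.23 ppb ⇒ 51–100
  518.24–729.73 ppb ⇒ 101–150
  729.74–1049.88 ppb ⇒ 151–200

O₃ 0.144: bracket 0.126–0.173 → index 101–150; slope 49/0.047, offset 0.018.
AQI = 101 + 49/0.047·0.018 ≈ 119.77 ⇒ 120.
PM10 342.34: bracket 286.68–347.23 → index 151–200; slope 49/60.55, offset 55.66.
AQI = 151 + 49/60.55·55.66 ≈ 196.04 ⇒ 196.
PM2.5: row 104.935–186.711 (AQI 151–200). (200−151)·(185.082−104.935)/(186.711−104.935) + 151 = 49·80.147/81.776 + 151 ≈ 199.02 → 199.
NO₂: 683.2 ∈ [342.0, 722.7] ↔ index [51, 100].
51 + (683.2−342.0)·(100−51)/(722.7−342.0) = 51 + 341.2·49/380.7 ≈ 94.92, so AQI = 95.
SO₂: 413.36 ∈ [186.89, 518.23] ↔ index [51, 100].
51 + (413.36−186.89)·(100−51)/(518.23−186.89) = 51 + 226.47·49/331.34 ≈ 84.49, so AQI = 84.
Sub-indices: O₃→120, PM10→196, PM2.5→199, NO₂→95, SO₂→84. Ranked high→low: 199, 196, 120, 95, 84. Second-highest sub-index = 196.

196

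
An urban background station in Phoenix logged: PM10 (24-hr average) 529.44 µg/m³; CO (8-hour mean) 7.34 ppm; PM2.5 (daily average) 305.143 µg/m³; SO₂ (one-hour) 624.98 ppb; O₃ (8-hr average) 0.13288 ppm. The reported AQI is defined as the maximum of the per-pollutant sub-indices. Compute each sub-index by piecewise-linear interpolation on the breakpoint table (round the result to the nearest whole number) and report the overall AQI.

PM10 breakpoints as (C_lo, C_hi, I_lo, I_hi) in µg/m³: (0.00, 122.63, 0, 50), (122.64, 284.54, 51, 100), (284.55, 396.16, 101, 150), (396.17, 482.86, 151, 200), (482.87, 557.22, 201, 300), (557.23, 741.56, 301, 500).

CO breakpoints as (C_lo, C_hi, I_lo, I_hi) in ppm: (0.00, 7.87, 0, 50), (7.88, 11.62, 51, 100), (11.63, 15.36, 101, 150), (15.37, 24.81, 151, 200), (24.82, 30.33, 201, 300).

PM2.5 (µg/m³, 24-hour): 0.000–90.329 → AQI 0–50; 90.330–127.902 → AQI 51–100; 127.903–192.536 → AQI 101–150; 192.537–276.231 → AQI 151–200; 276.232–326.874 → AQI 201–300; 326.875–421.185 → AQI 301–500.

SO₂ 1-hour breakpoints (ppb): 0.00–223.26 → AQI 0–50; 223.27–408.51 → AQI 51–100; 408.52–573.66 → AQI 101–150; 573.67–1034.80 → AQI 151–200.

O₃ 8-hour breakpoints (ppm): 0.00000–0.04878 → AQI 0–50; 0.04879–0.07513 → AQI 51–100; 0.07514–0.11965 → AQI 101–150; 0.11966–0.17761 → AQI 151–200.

263

PM10: row 482.87–557.22 (AQI 201–300). (300−201)·(529.44−482.87)/(557.22−482.87) + 201 = 99·46.57/74.35 + 201 ≈ 263.01 → 263.
CO: 7.34 ∈ [0.00, 7.87] ↔ index [0, 50].
0 + (7.34−0.00)·(50−0)/(7.87−0.00) = 0 + 7.34·50/7.87 ≈ 46.63, so AQI = 47.
PM2.5: 305.143 ∈ [276.232, 326.874] ↔ index [201, 300].
201 + (305.143−276.232)·(300−201)/(326.874−276.232) = 201 + 28.911·99/50.642 ≈ 257.52, so AQI = 258.
SO₂: 624.98 lies in 573.67–1034.80, so I_lo=151, I_hi=200, C_lo=573.67, C_hi=1034.80.
(200−151)/(1034.80−573.67) × (624.98−573.67) + 151 = 49/461.13 × 51.31 + 151 ≈ 156.45 → 156.
O₃: 0.13288 lies in 0.11966–0.17761, so I_lo=151, I_hi=200, C_lo=0.11966, C_hi=0.17761.
(200−151)/(0.17761−0.11966) × (0.13288−0.11966) + 151 = 49/0.05795 × 0.01322 + 151 ≈ 162.18 → 162.
Sub-indices: PM10→263, CO→47, PM2.5→258, SO₂→156, O₃→162. Overall AQI = max = 263; dominant pollutant is PM10.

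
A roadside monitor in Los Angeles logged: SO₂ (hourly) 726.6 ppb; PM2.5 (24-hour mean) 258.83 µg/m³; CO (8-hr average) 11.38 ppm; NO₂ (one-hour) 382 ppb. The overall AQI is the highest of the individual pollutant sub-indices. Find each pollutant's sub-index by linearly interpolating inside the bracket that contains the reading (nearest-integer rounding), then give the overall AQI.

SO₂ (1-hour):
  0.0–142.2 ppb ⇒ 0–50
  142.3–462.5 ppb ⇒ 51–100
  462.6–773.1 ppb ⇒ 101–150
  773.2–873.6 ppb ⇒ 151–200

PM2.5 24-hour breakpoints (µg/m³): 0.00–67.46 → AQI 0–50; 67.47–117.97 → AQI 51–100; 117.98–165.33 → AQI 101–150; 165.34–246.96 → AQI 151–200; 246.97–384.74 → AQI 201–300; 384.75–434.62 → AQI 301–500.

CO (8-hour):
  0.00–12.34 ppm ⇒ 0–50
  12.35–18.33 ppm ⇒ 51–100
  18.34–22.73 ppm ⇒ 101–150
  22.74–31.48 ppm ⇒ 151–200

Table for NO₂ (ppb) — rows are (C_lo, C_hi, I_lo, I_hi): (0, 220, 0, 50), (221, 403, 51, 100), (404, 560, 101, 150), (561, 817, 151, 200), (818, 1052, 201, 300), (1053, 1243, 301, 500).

SO₂: row 462.6–773.1 (AQI 101–150). (150−101)·(726.6−462.6)/(773.1−462.6) + 101 = 49·264.0/310.5 + 101 ≈ 142.66 → 143.
PM2.5: 258.83 lies in 246.97–384.74, so I_lo=201, I_hi=300, C_lo=246.97, C_hi=384.74.
(300−201)/(384.74−246.97) × (258.83−246.97) + 201 = 99/137.77 × 11.86 + 201 ≈ 209.52 → 210.
CO: 11.38 ∈ [0.00, 12.34] ↔ index [0, 50].
0 + (11.38−0.00)·(50−0)/(12.34−0.00) = 0 + 11.38·50/12.34 ≈ 46.11, so AQI = 46.
NO₂: 382 lies in 221–403, so I_lo=51, I_hi=100, C_lo=221, C_hi=403.
(100−51)/(403−221) × (382−221) + 51 = 49/182 × 161 + 51 ≈ 94.35 → 94.
Sub-indices: SO₂→143, PM2.5→210, CO→46, NO₂→94. Overall AQI = max = 210; dominant pollutant is PM2.5.
AQI 210: Very Unhealthy.

210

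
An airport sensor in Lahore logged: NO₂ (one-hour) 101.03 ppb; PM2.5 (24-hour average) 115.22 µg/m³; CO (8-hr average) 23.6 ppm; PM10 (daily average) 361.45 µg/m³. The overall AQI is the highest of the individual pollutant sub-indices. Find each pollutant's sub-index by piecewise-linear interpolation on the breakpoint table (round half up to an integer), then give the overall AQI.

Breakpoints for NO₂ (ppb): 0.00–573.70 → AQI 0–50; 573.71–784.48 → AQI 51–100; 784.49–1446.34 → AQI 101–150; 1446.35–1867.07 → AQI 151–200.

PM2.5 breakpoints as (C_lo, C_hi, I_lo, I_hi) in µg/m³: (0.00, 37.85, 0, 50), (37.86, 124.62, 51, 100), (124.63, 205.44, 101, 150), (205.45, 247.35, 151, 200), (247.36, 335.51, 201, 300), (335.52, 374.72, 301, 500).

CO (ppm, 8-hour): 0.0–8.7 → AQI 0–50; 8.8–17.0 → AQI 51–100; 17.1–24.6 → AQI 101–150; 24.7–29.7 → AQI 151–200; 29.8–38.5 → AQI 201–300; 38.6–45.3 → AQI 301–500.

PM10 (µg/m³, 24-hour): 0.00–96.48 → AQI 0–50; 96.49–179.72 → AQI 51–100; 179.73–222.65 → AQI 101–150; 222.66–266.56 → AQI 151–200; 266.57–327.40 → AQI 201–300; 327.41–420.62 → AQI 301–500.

NO₂: 101.03 lies in 0.00–573.70, so I_lo=0, I_hi=50, C_lo=0.00, C_hi=573.70.
(50−0)/(573.70−0.00) × (101.03−0.00) + 0 = 50/573.70 × 101.03 + 0 ≈ 8.81 → 9.
PM2.5: 115.22 lies in 37.86–124.62, so I_lo=51, I_hi=100, C_lo=37.86, C_hi=124.62.
(100−51)/(124.62−37.86) × (115.22−37.86) + 51 = 49/86.76 × 77.36 + 51 ≈ 94.69 → 95.
CO 23.6: bracket 17.1–24.6 → index 101–150; slope 49/7.5, offset 6.5.
AQI = 101 + 49/7.5·6.5 ≈ 143.47 ⇒ 143.
PM10: 361.45 ∈ [327.41, 420.62] ↔ index [301, 500].
301 + (361.45−327.41)·(500−301)/(420.62−327.41) = 301 + 34.04·199/93.21 ≈ 373.67, so AQI = 374.
Sub-indices: NO₂→9, PM2.5→95, CO→143, PM10→374. Overall AQI = max = 374; dominant pollutant is PM10.

374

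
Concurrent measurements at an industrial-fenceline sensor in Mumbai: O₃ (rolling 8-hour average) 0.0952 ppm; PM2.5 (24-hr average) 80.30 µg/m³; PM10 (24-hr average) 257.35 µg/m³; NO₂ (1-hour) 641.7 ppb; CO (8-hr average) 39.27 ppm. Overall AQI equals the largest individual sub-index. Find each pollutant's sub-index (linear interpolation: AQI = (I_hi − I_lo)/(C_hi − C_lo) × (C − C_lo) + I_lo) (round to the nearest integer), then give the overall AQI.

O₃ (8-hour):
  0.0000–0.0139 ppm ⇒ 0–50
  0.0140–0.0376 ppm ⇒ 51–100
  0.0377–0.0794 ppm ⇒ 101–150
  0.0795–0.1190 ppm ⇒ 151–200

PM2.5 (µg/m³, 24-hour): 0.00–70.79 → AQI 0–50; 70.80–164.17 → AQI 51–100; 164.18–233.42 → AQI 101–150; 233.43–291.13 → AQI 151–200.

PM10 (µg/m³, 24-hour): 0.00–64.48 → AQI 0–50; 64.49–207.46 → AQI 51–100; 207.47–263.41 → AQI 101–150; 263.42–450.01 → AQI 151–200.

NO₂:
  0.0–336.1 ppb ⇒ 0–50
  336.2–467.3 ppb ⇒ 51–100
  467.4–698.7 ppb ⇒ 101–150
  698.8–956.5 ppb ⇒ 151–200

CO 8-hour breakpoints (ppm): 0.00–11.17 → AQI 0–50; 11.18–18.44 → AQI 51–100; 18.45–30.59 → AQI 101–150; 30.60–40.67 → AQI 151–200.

O₃: row 0.0795–0.1190 (AQI 151–200). (200−151)·(0.0952−0.0795)/(0.1190−0.0795) + 151 = 49·0.0157/0.0395 + 151 ≈ 170.48 → 170.
PM2.5 80.30: bracket 70.80–164.17 → index 51–100; slope 49/93.37, offset 9.50.
AQI = 51 + 49/93.37·9.50 ≈ 55.99 ⇒ 56.
PM10: 257.35 ∈ [207.47, 263.41] ↔ index [101, 150].
101 + (257.35−207.47)·(150−101)/(263.41−207.47) = 101 + 49.88·49/55.94 ≈ 144.69, so AQI = 145.
NO₂: 641.7 ∈ [467.4, 698.7] ↔ index [101, 150].
101 + (641.7−467.4)·(150−101)/(698.7−467.4) = 101 + 174.3·49/231.3 ≈ 137.92, so AQI = 138.
CO: 39.27 lies in 30.60–40.67, so I_lo=151, I_hi=200, C_lo=30.60, C_hi=40.67.
(200−151)/(40.67−30.60) × (39.27−30.60) + 151 = 49/10.07 × 8.67 + 151 ≈ 193.19 → 193.
Sub-indices: O₃→170, PM2.5→56, PM10→145, NO₂→138, CO→193. Overall AQI = max = 193; dominant pollutant is CO.
AQI 193: Unhealthy.

193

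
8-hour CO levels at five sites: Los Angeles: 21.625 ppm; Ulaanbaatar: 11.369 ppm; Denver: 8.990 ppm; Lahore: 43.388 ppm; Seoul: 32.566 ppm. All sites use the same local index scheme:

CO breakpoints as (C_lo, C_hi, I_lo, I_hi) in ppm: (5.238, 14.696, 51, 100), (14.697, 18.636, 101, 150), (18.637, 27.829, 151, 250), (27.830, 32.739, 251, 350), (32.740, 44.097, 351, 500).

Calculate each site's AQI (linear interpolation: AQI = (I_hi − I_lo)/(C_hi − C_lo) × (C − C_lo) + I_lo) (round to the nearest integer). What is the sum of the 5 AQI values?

Los Angeles: 21.625 ∈ [18.637, 27.829] ↔ index [151, 250].
151 + (21.625−18.637)·(250−151)/(27.829−18.637) = 151 + 2.988·99/9.192 ≈ 183.18, so AQI = 183.
Ulaanbaatar: 11.369 lies in 5.238–14.696, so I_lo=51, I_hi=100, C_lo=5.238, C_hi=14.696.
(100−51)/(14.696−5.238) × (11.369−5.238) + 51 = 49/9.458 × 6.131 + 51 ≈ 82.76 → 83.
Denver: row 5.238–14.696 (AQI 51–100). (100−51)·(8.990−5.238)/(14.696−5.238) + 51 = 49·3.752/9.458 + 51 ≈ 70.44 → 70.
Lahore 43.388: bracket 32.740–44.097 → index 351–500; slope 149/11.357, offset 10.648.
AQI = 351 + 149/11.357·10.648 ≈ 490.70 ⇒ 491.
Seoul: 32.566 lies in 27.830–32.739, so I_lo=251, I_hi=350, C_lo=27.830, C_hi=32.739.
(350−251)/(32.739−27.830) × (32.566−27.830) + 251 = 99/4.909 × 4.736 + 251 ≈ 346.51 → 347.
AQIs: Los Angeles=183, Ulaanbaatar=83, Denver=70, Lahore=491, Seoul=347. Sum = 183 + 83 + 70 + 491 + 347 = 1174.

1174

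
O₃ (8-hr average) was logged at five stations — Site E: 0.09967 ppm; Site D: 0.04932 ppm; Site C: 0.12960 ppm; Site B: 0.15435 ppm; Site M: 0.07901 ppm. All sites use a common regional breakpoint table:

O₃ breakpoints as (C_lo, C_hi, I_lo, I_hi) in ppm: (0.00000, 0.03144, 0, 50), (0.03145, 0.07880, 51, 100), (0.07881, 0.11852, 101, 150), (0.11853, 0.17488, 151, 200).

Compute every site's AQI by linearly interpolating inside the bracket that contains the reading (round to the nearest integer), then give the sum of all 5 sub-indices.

640

Site E: row 0.07881–0.11852 (AQI 101–150). (150−101)·(0.09967−0.07881)/(0.11852−0.07881) + 101 = 49·0.02086/0.03971 + 101 ≈ 126.74 → 127.
Site D: 0.04932 lies in 0.03145–0.07880, so I_lo=51, I_hi=100, C_lo=0.03145, C_hi=0.07880.
(100−51)/(0.07880−0.03145) × (0.04932−0.03145) + 51 = 49/0.04735 × 0.01787 + 51 ≈ 69.49 → 69.
Site C: 0.12960 ∈ [0.11853, 0.17488] ↔ index [151, 200].
151 + (0.12960−0.11853)·(200−151)/(0.17488−0.11853) = 151 + 0.01107·49/0.05635 ≈ 160.63, so AQI = 161.
Site B: row 0.11853–0.17488 (AQI 151–200). (200−151)·(0.15435−0.11853)/(0.17488−0.11853) + 151 = 49·0.03582/0.05635 + 151 ≈ 182.15 → 182.
Site M: 0.07901 lies in 0.07881–0.11852, so I_lo=101, I_hi=150, C_lo=0.07881, C_hi=0.11852.
(150−101)/(0.11852−0.07881) × (0.07901−0.07881) + 101 = 49/0.03971 × 0.00020 + 101 ≈ 101.25 → 101.
AQIs: Site E=127, Site D=69, Site C=161, Site B=182, Site M=101. Sum = 127 + 69 + 161 + 182 + 101 = 640.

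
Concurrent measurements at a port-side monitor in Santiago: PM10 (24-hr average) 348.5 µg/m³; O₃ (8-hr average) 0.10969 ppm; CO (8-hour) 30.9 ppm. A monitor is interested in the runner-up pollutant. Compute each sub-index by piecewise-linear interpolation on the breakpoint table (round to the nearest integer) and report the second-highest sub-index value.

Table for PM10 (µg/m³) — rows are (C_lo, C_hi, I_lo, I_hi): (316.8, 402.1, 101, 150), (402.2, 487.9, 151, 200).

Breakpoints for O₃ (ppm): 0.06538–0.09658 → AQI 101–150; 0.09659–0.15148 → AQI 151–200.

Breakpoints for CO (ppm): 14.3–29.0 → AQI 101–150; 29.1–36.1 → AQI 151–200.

163

PM10: 348.5 lies in 316.8–402.1, so I_lo=101, I_hi=150, C_lo=316.8, C_hi=402.1.
(150−101)/(402.1−316.8) × (348.5−316.8) + 101 = 49/85.3 × 31.7 + 101 ≈ 119.21 → 119.
O₃: row 0.09659–0.15148 (AQI 151–200). (200−151)·(0.10969−0.09659)/(0.15148−0.09659) + 151 = 49·0.01310/0.05489 + 151 ≈ 162.69 → 163.
CO: row 29.1–36.1 (AQI 151–200). (200−151)·(30.9−29.1)/(36.1−29.1) + 151 = 49·1.8/7.0 + 151 ≈ 163.60 → 164.
Sub-indices: PM10→119, O₃→163, CO→164. Ranked high→low: 164, 163, 119. Second-highest sub-index = 163.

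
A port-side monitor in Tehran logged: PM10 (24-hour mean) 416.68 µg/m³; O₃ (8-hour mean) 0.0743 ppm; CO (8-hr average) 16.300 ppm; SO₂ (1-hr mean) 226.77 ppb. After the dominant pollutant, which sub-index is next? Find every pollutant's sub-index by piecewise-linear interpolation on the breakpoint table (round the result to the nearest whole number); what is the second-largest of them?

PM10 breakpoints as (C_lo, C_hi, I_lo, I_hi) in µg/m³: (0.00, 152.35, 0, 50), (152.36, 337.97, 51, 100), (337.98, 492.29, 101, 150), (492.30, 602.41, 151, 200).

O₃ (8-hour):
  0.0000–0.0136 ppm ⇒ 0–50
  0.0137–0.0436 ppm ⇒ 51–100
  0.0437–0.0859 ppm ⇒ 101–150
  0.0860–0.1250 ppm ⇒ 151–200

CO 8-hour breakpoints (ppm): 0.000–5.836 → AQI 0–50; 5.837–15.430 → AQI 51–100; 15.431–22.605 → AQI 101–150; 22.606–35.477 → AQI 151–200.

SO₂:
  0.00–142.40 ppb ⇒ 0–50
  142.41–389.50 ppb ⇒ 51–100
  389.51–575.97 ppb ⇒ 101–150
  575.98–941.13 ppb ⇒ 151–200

126

PM10: row 337.98–492.29 (AQI 101–150). (150−101)·(416.68−337.98)/(492.29−337.98) + 101 = 49·78.70/154.31 + 101 ≈ 125.99 → 126.
O₃ 0.0743: bracket 0.0437–0.0859 → index 101–150; slope 49/0.0422, offset 0.0306.
AQI = 101 + 49/0.0422·0.0306 ≈ 136.53 ⇒ 137.
CO 16.300: bracket 15.431–22.605 → index 101–150; slope 49/7.174, offset 0.869.
AQI = 101 + 49/7.174·0.869 ≈ 106.94 ⇒ 107.
SO₂: 226.77 ∈ [142.41, 389.50] ↔ index [51, 100].
51 + (226.77−142.41)·(100−51)/(389.50−142.41) = 51 + 84.36·49/247.09 ≈ 67.73, so AQI = 68.
Sub-indices: PM10→126, O₃→137, CO→107, SO₂→68. Ranked high→low: 137, 126, 107, 68. Second-highest sub-index = 126.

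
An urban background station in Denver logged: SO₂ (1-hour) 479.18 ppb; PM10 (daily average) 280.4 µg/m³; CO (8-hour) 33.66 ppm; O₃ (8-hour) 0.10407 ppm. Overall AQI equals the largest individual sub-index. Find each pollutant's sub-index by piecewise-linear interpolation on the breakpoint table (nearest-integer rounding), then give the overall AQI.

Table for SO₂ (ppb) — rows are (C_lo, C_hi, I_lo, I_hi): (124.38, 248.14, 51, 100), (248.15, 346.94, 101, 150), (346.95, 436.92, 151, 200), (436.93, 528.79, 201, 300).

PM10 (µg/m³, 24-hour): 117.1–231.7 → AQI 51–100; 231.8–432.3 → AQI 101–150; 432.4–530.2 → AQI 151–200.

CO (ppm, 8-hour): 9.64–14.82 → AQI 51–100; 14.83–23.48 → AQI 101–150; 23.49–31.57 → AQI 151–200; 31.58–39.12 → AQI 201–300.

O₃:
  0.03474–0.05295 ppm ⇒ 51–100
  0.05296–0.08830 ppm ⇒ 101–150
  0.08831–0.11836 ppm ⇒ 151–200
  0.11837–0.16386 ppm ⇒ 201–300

SO₂: 479.18 lies in 436.93–528.79, so I_lo=201, I_hi=300, C_lo=436.93, C_hi=528.79.
(300−201)/(528.79−436.93) × (479.18−436.93) + 201 = 99/91.86 × 42.25 + 201 ≈ 246.53 → 247.
PM10: 280.4 ∈ [231.8, 432.3] ↔ index [101, 150].
101 + (280.4−231.8)·(150−101)/(432.3−231.8) = 101 + 48.6·49/200.5 ≈ 112.88, so AQI = 113.
CO: 33.66 ∈ [31.58, 39.12] ↔ index [201, 300].
201 + (33.66−31.58)·(300−201)/(39.12−31.58) = 201 + 2.08·99/7.54 ≈ 228.31, so AQI = 228.
O₃: 0.10407 lies in 0.08831–0.11836, so I_lo=151, I_hi=200, C_lo=0.08831, C_hi=0.11836.
(200−151)/(0.11836−0.08831) × (0.10407−0.08831) + 151 = 49/0.03005 × 0.01576 + 151 ≈ 176.70 → 177.
Sub-indices: SO₂→247, PM10→113, CO→228, O₃→177. Overall AQI = max = 247; dominant pollutant is SO₂.
AQI 247: Very Unhealthy.

247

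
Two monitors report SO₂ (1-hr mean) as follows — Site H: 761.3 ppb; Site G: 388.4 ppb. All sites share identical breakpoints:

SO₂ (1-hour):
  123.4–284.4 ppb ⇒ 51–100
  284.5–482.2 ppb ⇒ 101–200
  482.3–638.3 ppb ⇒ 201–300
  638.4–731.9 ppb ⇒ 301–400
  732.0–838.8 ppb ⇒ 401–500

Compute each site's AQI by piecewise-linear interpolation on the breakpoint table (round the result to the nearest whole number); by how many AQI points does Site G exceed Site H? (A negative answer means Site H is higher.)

Site H: row 732.0–838.8 (AQI 401–500). (500−401)·(761.3−732.0)/(838.8−732.0) + 401 = 99·29.3/106.8 + 401 ≈ 428.16 → 428.
Site G: 388.4 lies in 284.5–482.2, so I_lo=101, I_hi=200, C_lo=284.5, C_hi=482.2.
(200−101)/(482.2−284.5) × (388.4−284.5) + 101 = 99/197.7 × 103.9 + 101 ≈ 153.03 → 153.
AQIs: Site H=428, Site G=153. Site G (153) − Site H (428) = -275.

-275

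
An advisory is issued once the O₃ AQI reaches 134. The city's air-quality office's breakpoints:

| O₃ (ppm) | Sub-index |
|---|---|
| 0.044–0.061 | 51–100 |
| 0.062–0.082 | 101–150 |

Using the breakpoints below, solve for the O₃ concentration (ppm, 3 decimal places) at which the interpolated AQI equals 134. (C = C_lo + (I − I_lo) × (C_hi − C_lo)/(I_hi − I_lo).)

0.075

AQI 134 lies in the 101–150 band, which corresponds to 0.062–0.082 ppm.
C = 0.062 + (134−101)×(0.082−0.062)/(150−101) = 0.062 + 33×0.020/49 ≈ 0.07547 ppm → 0.075 ppm to 3 dp.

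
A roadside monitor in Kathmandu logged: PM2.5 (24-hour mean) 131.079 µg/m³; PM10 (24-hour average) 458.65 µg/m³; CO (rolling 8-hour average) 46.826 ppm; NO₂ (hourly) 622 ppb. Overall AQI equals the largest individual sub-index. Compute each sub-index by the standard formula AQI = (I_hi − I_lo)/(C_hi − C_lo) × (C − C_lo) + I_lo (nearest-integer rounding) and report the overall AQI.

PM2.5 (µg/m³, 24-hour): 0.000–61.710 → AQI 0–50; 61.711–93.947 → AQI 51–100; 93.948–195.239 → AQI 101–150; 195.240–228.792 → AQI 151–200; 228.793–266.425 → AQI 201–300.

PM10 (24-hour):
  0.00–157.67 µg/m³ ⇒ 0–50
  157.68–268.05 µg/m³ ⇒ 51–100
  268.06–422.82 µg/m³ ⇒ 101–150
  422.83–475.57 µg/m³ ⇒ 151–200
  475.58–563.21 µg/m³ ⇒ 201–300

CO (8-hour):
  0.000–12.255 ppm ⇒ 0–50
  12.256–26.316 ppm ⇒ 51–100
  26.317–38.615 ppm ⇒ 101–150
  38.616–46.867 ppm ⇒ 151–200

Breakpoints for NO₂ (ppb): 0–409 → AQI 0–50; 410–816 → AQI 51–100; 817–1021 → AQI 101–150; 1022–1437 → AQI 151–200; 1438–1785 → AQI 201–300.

200

PM2.5: 131.079 lies in 93.948–195.239, so I_lo=101, I_hi=150, C_lo=93.948, C_hi=195.239.
(150−101)/(195.239−93.948) × (131.079−93.948) + 101 = 49/101.291 × 37.131 + 101 ≈ 118.96 → 119.
PM10 458.65: bracket 422.83–475.57 → index 151–200; slope 49/52.74, offset 35.82.
AQI = 151 + 49/52.74·35.82 ≈ 184.28 ⇒ 184.
CO 46.826: bracket 38.616–46.867 → index 151–200; slope 49/8.251, offset 8.210.
AQI = 151 + 49/8.251·8.210 ≈ 199.76 ⇒ 200.
NO₂: row 410–816 (AQI 51–100). (100−51)·(622−410)/(816−410) + 51 = 49·212/406 + 51 ≈ 76.59 → 77.
Sub-indices: PM2.5→119, PM10→184, CO→200, NO₂→77. Overall AQI = max = 200; dominant pollutant is CO.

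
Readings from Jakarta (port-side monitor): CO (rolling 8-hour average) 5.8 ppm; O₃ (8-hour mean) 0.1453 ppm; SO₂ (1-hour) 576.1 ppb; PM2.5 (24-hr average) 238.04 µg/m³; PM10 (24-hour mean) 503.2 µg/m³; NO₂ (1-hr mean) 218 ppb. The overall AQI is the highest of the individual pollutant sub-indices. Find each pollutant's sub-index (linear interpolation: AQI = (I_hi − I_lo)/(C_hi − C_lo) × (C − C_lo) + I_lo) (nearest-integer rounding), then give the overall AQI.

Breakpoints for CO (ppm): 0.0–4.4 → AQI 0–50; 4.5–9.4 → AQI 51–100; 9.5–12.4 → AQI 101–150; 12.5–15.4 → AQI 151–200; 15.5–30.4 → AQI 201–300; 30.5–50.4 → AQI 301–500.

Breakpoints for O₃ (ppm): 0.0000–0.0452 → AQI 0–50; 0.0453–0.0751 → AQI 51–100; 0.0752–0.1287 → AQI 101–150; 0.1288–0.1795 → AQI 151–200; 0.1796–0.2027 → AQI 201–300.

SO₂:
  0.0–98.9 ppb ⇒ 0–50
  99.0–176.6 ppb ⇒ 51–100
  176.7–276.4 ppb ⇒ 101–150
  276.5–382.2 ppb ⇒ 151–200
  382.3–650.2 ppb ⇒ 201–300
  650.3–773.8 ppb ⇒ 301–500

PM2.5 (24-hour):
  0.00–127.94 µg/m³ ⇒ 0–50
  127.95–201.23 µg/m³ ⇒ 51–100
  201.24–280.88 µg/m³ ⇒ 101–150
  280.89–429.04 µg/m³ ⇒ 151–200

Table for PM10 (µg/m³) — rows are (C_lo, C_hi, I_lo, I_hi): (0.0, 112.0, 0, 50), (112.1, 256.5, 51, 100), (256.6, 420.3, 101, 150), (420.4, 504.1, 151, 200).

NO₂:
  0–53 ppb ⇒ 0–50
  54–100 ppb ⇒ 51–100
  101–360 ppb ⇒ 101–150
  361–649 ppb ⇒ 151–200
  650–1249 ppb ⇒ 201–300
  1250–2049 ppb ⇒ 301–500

CO 5.8: bracket 4.5–9.4 → index 51–100; slope 49/4.9, offset 1.3.
AQI = 51 + 49/4.9·1.3 ≈ 64.00 ⇒ 64.
O₃: 0.1453 lies in 0.1288–0.1795, so I_lo=151, I_hi=200, C_lo=0.1288, C_hi=0.1795.
(200−151)/(0.1795−0.1288) × (0.1453−0.1288) + 151 = 49/0.0507 × 0.0165 + 151 ≈ 166.95 → 167.
SO₂ 576.1: bracket 382.3–650.2 → index 201–300; slope 99/267.9, offset 193.8.
AQI = 201 + 99/267.9·193.8 ≈ 272.62 ⇒ 273.
PM2.5 238.04: bracket 201.24–280.88 → index 101–150; slope 49/79.64, offset 36.80.
AQI = 101 + 49/79.64·36.80 ≈ 123.64 ⇒ 124.
PM10: 503.2 lies in 420.4–504.1, so I_lo=151, I_hi=200, C_lo=420.4, C_hi=504.1.
(200−151)/(504.1−420.4) × (503.2−420.4) + 151 = 49/83.7 × 82.8 + 151 ≈ 199.47 → 199.
NO₂: 218 ∈ [101, 360] ↔ index [101, 150].
101 + (218−101)·(150−101)/(360−101) = 101 + 117·49/259 ≈ 123.14, so AQI = 123.
Sub-indices: CO→64, O₃→167, SO₂→273, PM2.5→124, PM10→199, NO₂→123. Overall AQI = max = 273; dominant pollutant is SO₂.

273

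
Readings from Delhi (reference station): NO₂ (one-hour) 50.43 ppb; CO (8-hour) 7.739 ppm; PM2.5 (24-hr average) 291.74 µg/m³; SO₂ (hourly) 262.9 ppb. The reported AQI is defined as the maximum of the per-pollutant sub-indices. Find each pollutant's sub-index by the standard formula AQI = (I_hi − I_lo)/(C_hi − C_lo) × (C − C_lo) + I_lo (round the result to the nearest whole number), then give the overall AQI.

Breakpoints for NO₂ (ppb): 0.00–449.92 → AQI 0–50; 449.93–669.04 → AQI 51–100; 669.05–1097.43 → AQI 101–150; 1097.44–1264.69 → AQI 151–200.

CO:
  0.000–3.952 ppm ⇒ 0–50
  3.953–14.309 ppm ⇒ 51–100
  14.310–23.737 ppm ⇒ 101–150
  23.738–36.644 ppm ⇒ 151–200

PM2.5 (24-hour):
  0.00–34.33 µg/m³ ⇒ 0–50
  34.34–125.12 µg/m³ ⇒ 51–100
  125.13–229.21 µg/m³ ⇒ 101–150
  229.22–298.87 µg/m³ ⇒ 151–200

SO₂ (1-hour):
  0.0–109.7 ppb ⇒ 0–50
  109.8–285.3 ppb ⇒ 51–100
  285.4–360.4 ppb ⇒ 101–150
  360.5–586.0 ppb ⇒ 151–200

195

NO₂: 50.43 lies in 0.00–449.92, so I_lo=0, I_hi=50, C_lo=0.00, C_hi=449.92.
(50−0)/(449.92−0.00) × (50.43−0.00) + 0 = 50/449.92 × 50.43 + 0 ≈ 5.60 → 6.
CO: 7.739 ∈ [3.953, 14.309] ↔ index [51, 100].
51 + (7.739−3.953)·(100−51)/(14.309−3.953) = 51 + 3.786·49/10.356 ≈ 68.91, so AQI = 69.
PM2.5: 291.74 lies in 229.22–298.87, so I_lo=151, I_hi=200, C_lo=229.22, C_hi=298.87.
(200−151)/(298.87−229.22) × (291.74−229.22) + 151 = 49/69.65 × 62.52 + 151 ≈ 194.98 → 195.
SO₂ 262.9: bracket 109.8–285.3 → index 51–100; slope 49/175.5, offset 153.1.
AQI = 51 + 49/175.5·153.1 ≈ 93.75 ⇒ 94.
Sub-indices: NO₂→6, CO→69, PM2.5→195, SO₂→94. Overall AQI = max = 195; dominant pollutant is PM2.5.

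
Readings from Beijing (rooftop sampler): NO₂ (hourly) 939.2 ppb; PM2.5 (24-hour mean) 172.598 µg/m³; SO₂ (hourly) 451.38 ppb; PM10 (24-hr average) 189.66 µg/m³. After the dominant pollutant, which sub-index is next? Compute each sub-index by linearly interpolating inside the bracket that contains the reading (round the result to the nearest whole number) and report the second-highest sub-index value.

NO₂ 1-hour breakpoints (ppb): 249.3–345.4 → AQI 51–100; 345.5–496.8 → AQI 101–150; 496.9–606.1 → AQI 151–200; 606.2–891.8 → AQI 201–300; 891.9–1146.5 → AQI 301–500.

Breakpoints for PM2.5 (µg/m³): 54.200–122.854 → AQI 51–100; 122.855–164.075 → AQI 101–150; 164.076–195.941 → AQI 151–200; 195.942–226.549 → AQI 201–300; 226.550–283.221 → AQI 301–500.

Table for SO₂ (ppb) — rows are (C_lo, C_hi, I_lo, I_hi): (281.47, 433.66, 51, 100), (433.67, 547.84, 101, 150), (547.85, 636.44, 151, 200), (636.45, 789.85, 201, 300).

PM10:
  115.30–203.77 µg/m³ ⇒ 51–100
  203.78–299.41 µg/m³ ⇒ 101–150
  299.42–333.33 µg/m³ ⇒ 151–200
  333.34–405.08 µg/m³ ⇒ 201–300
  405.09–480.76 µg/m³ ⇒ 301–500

NO₂: 939.2 lies in 891.9–1146.5, so I_lo=301, I_hi=500, C_lo=891.9, C_hi=1146.5.
(500−301)/(1146.5−891.9) × (939.2−891.9) + 301 = 199/254.6 × 47.3 + 301 ≈ 337.97 → 338.
PM2.5 172.598: bracket 164.076–195.941 → index 151–200; slope 49/31.865, offset 8.522.
AQI = 151 + 49/31.865·8.522 ≈ 164.10 ⇒ 164.
SO₂: 451.38 lies in 433.67–547.84, so I_lo=101, I_hi=150, C_lo=433.67, C_hi=547.84.
(150−101)/(547.84−433.67) × (451.38−433.67) + 101 = 49/114.17 × 17.71 + 101 ≈ 108.60 → 109.
PM10: 189.66 lies in 115.30–203.77, so I_lo=51, I_hi=100, C_lo=115.30, C_hi=203.77.
(100−51)/(203.77−115.30) × (189.66−115.30) + 51 = 49/88.47 × 74.36 + 51 ≈ 92.19 → 92.
Sub-indices: NO₂→338, PM2.5→164, SO₂→109, PM10→92. Ranked high→low: 338, 164, 109, 92. Second-highest sub-index = 164.

164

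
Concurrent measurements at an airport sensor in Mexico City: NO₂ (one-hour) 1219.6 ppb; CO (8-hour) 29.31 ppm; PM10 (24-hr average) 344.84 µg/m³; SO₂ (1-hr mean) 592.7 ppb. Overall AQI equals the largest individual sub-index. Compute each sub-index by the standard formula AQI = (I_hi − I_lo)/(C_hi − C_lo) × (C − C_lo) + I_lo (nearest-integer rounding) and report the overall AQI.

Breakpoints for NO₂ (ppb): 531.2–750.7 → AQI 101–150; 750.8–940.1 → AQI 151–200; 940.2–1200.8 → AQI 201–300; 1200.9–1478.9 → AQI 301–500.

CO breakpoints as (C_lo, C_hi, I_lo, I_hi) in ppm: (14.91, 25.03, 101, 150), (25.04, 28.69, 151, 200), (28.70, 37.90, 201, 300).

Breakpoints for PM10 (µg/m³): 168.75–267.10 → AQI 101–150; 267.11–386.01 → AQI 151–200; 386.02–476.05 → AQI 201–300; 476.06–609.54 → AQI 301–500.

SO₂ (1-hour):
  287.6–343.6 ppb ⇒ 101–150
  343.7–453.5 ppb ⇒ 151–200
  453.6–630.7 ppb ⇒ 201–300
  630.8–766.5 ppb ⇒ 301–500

NO₂ 1219.6: bracket 1200.9–1478.9 → index 301–500; slope 199/278.0, offset 18.7.
AQI = 301 + 199/278.0·18.7 ≈ 314.39 ⇒ 314.
CO: 29.31 ∈ [28.70, 37.90] ↔ index [201, 300].
201 + (29.31−28.70)·(300−201)/(37.90−28.70) = 201 + 0.61·99/9.20 ≈ 207.56, so AQI = 208.
PM10: 344.84 ∈ [267.11, 386.01] ↔ index [151, 200].
151 + (344.84−267.11)·(200−151)/(386.01−267.11) = 151 + 77.73·49/118.90 ≈ 183.03, so AQI = 183.
SO₂: 592.7 lies in 453.6–630.7, so I_lo=201, I_hi=300, C_lo=453.6, C_hi=630.7.
(300−201)/(630.7−453.6) × (592.7−453.6) + 201 = 99/177.1 × 139.1 + 201 ≈ 278.76 → 279.
Sub-indices: NO₂→314, CO→208, PM10→183, SO₂→279. Overall AQI = max = 314; dominant pollutant is NO₂.

314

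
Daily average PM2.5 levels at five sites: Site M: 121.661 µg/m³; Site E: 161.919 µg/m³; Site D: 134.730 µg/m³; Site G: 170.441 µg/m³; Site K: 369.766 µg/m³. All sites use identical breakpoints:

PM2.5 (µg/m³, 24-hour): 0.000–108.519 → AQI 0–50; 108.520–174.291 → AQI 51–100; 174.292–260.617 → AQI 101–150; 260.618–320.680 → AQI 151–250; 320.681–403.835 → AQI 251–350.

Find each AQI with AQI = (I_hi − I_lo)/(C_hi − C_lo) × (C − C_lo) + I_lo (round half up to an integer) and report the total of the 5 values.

629

Site M: row 108.520–174.291 (AQI 51–100). (100−51)·(121.661−108.520)/(174.291−108.520) + 51 = 49·13.141/65.771 + 51 ≈ 60.79 → 61.
Site E: 161.919 ∈ [108.520, 174.291] ↔ index [51, 100].
51 + (161.919−108.520)·(100−51)/(174.291−108.520) = 51 + 53.399·49/65.771 ≈ 90.78, so AQI = 91.
Site D: 134.730 lies in 108.520–174.291, so I_lo=51, I_hi=100, C_lo=108.520, C_hi=174.291.
(100−51)/(174.291−108.520) × (134.730−108.520) + 51 = 49/65.771 × 26.210 + 51 ≈ 70.53 → 71.
Site G 170.441: bracket 108.520–174.291 → index 51–100; slope 49/65.771, offset 61.921.
AQI = 51 + 49/65.771·61.921 ≈ 97.13 ⇒ 97.
Site K: 369.766 ∈ [320.681, 403.835] ↔ index [251, 350].
251 + (369.766−320.681)·(350−251)/(403.835−320.681) = 251 + 49.085·99/83.154 ≈ 309.44, so AQI = 309.
AQIs: Site M=61, Site E=91, Site D=71, Site G=97, Site K=309. Sum = 61 + 91 + 71 + 97 + 309 = 629.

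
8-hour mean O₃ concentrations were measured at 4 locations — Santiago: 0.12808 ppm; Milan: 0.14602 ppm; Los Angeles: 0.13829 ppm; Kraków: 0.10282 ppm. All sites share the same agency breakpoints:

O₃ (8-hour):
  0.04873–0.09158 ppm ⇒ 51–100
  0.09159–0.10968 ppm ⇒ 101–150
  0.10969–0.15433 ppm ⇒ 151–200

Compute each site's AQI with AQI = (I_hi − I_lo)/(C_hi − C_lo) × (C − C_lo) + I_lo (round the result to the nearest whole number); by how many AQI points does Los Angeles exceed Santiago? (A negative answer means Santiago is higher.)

Santiago: 0.12808 ∈ [0.10969, 0.15433] ↔ index [151, 200].
151 + (0.12808−0.10969)·(200−151)/(0.15433−0.10969) = 151 + 0.01839·49/0.04464 ≈ 171.19, so AQI = 171.
Milan: 0.14602 ∈ [0.10969, 0.15433] ↔ index [151, 200].
151 + (0.14602−0.10969)·(200−151)/(0.15433−0.10969) = 151 + 0.03633·49/0.04464 ≈ 190.88, so AQI = 191.
Los Angeles 0.13829: bracket 0.10969–0.15433 → index 151–200; slope 49/0.04464, offset 0.02860.
AQI = 151 + 49/0.04464·0.02860 ≈ 182.39 ⇒ 182.
Kraków 0.10282: bracket 0.09159–0.10968 → index 101–150; slope 49/0.01809, offset 0.01123.
AQI = 101 + 49/0.01809·0.01123 ≈ 131.42 ⇒ 131.
AQIs: Santiago=171, Milan=191, Los Angeles=182, Kraków=131. Los Angeles (182) − Santiago (171) = 11.

11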